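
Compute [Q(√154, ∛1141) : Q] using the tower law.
[Q(√154, ∛1141) : Q] = 6

Let L = Q(√154, ∛1141). Since Q(√154) ⊂ L and [Q(√154):Q] = 2, the tower law gives 2 | [L:Q]. Likewise Q(∛1141) ⊂ L with [Q(∛1141):Q] = 3 (because 1141 is not a perfect cube), so 3 | [L:Q]. As gcd(2,3) = 1, [L:Q] is divisible by 6. Conversely L is generated over Q by √154 and ∛1141, so [L:Q] ≤ 2·3 = 6. Therefore [Q(√154, ∛1141) : Q] = 6.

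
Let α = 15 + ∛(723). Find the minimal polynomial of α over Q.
m_α(x) = x^3 - 45x^2 + 675x - 4098

Set β = α - 15 = ∛(723), so β^3 = 723. Then (α - 15)^3 - 723 = 0, i.e. α is a root of g(x) = (x - 15)^3 - 723 = x^3 - 45x^2 + 675x - 4098. Since g(x) = h(x - 15) where h(x) = x^3 - 723, and h is irreducible over Q (because 723 is not a perfect cube, so h has no rational root, and a monic cubic with no rational root is irreducible), g is also irreducible (irreducibility is preserved under the substitution x → x - 15). Hence m_α(x) = x^3 - 45x^2 + 675x - 4098.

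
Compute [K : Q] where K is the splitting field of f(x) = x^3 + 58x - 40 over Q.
[K : Q] = 6

By the rational root test, any rational root of the monic integer polynomial f(x) = x^3 + 58x - 40 must be an integer dividing the constant term -40, i.e. one of ±{1, 2, 4, 5, 8, 10, 20, 40}. Evaluating: f(1) = 19, f(-1) = -99, f(2) = 84, f(-2) = -164, f(4) = 256, f(-4) = -336, f(5) = 375, f(-5) = -455, f(8) = 936, f(-8) = -1016, f(10) = 1540, f(-10) = -1620, f(20) = 9120, f(-20) = -9200, f(40) = 66280, f(-40) = -66360; none is 0, so f has no rational root and is therefore irreducible over Q (a cubic with no linear factor over a field is irreducible). For an irreducible cubic, the Galois group is A_3 or S_3 according as the discriminant disc(f) = -4a^3 - 27b^2 = -4·(58)^3 - 27·(-40)^2 = -823648 is or is not a square in Q. Here disc(f) = -823648 is not a perfect square in Q, so the Galois group of f over Q is not contained in A_3 and must be all of S_3. The splitting field has degree |S_3| = 6 over Q, so [K : Q] = 6.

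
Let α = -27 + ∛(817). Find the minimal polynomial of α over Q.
m_α(x) = x^3 + 81x^2 + 2187x + 18866

Set β = α + 27 = ∛(817), so β^3 = 817. Then (α + 27)^3 - 817 = 0, i.e. α is a root of g(x) = (x + 27)^3 - 817 = x^3 + 81x^2 + 2187x + 18866. Since g(x) = h(x + 27) where h(x) = x^3 - 817, and h is irreducible over Q (because 817 is not a perfect cube, so h has no rational root, and a monic cubic with no rational root is irreducible), g is also irreducible (irreducibility is preserved under the substitution x → x + 27). Hence m_α(x) = x^3 + 81x^2 + 2187x + 18866.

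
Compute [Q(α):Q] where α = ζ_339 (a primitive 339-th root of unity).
[Q(α):Q] = 224

The minimal polynomial of ζ_339 over Q is the 339-th cyclotomic polynomial Φ_339(x), which is irreducible over Q and has degree φ(339) = 224. Hence [Q(α):Q] = φ(339) = 224.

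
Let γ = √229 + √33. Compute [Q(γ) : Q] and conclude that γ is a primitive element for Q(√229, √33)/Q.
[Q(γ) : Q] = 4 (equivalently, Q(γ) = Q(√229, √33))

Obviously Q(γ) ⊆ Q(√229, √33), and [Q(√229, √33):Q] = 4 (since 229, 33 are distinct squarefree integers > 1 with 7557 not a perfect square). To show equality we compute the minimal polynomial of γ. From γ = √229 + √33: γ^2 = 229 + 2√(7557) + 33 = 262 + 2√(7557), so γ^2 - 262 = 2√(7557); squaring, (γ^2 - 262)^2 = 4·7557, i.e. γ^4 - 524γ^2 + 68644 - 30228 = 0, i.e. γ^4 - 524γ^2 + 38416 = 0. So γ is a root of x^4 - 524x^2 + 38416. This polynomial is irreducible over Q: it has no rational root (each ±√229 ± √33 is irrational), and any factorization into two quadratics over Q would force √(7557) ∈ Q (pairing opposite roots) or √229, √33 ∈ Q (other pairings), all impossible. Hence [Q(γ):Q] = 4 = [Q(√229, √33):Q], so Q(γ) = Q(√229, √33).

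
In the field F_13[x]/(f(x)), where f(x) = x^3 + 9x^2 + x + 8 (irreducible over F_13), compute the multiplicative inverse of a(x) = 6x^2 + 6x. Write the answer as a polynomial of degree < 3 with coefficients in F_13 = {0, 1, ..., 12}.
a(x)^(-1) ≡ 9x^2 + 4x + 4 (mod f(x))

Since f is irreducible over F_13, F_13[x]/(f) is a field and a(x) ≠ 0 has an inverse. Apply the extended Euclidean algorithm to f(x) and a(x) in F_13[x]: f(x) = (11x + 10)·a(x) + (6x + 8);  a(x) = (x + 4)·(6x + 8) + (7). The last nonzero remainder is the constant 7 = gcd(f, a) in F_13. Back-substituting through the division chain expresses 7 = s(x)·a(x) + t(x)·f(x) with s(x) ≡ 11x^2 + 2x + 2 (mod f), so (11x^2 + 2x + 2)·a(x) ≡ 7 (mod f). Multiplying by 7^(-1) ≡ 2 in F_13 gives a(x)^(-1) ≡ 2·(11x^2 + 2x + 2) ≡ 9x^2 + 4x + 4 (mod f). Check: (6x^2 + 6x)·(9x^2 + 4x + 4) = 2x^4 + 9x^2 + 11x ≡ 1 (mod x^3 + 9x^2 + x + 8).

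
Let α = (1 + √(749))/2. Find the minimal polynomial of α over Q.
m_α(x) = x^2 - x - 187

From 2α - 1 = √(749), squaring gives (2α - 1)^2 = 749, i.e. 4α^2 - 4α + 1 = 749, so α^2 - α + (1 - 749)/4 = 0. Since 749 ≡ 1 (mod 4), (1 - 749)/4 = -187 ∈ Z. The polynomial x^2 - x - 187 has discriminant 1 - 4·(-187) = 749, which is not a perfect square in Q (d = 749 is squarefree and ≠ 1), so x^2 - x - 187 is irreducible over Q. It is the minimal polynomial of α.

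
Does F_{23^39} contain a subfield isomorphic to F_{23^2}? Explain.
No: F_{23^2} is not a subfield of F_{23^39}

F_{p^m} embeds in F_{p^n} iff m | n. Here 2 ∤ 39 (since 39 = 19·2 + 1 with remainder 1 ≠ 0), so F_{23^2} is not a subfield of F_{23^39}. Equivalently: if it were, the tower law would give 2 = [F_{23^2}:F_23] dividing [F_{23^39}:F_23] = 39, contradiction.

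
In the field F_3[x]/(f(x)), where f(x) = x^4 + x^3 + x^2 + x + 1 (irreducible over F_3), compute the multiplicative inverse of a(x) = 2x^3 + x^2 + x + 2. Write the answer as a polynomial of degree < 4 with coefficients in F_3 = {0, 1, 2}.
a(x)^(-1) ≡ 2x^2 + x + 2 (mod f(x))

Since f is irreducible over F_3, F_3[x]/(f) is a field and a(x) ≠ 0 has an inverse. Apply the extended Euclidean algorithm to f(x) and a(x) in F_3[x]: f(x) = (2x + 1)·a(x) + (x^2 + 2x + 2);  a(x) = (2x)·(x^2 + 2x + 2) + (2). The last nonzero remainder is the constant 2 = gcd(f, a) in F_3. Back-substituting through the division chain expresses 2 = s(x)·a(x) + t(x)·f(x) with s(x) ≡ x^2 + 2x + 1 (mod f), so (x^2 + 2x + 1)·a(x) ≡ 2 (mod f). Multiplying by 2^(-1) ≡ 2 in F_3 gives a(x)^(-1) ≡ 2·(x^2 + 2x + 1) ≡ 2x^2 + x + 2 (mod f). Check: (2x^3 + x^2 + x + 2)·(2x^2 + x + 2) = x^5 + x^4 + x^3 + x^2 + x + 1 ≡ 1 (mod x^4 + x^3 + x^2 + x + 1).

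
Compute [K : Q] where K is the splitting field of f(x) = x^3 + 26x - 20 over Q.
[K : Q] = 6

By the rational root test, any rational root of the monic integer polynomial f(x) = x^3 + 26x - 20 must be an integer dividing the constant term -20, i.e. one of ±{1, 2, 4, 5, 10, 20}. Evaluating: f(1) = 7, f(-1) = -47, f(2) = 40, f(-2) = -80, f(4) = 148, f(-4) = -188, f(5) = 235, f(-5) = -275, f(10) = 1240, f(-10) = -1280, f(20) = 8500, f(-20) = -8540; none is 0, so f has no rational root and is therefore irreducible over Q (a cubic with no linear factor over a field is irreducible). For an irreducible cubic, the Galois group is A_3 or S_3 according as the discriminant disc(f) = -4a^3 - 27b^2 = -4·(26)^3 - 27·(-20)^2 = -81104 is or is not a square in Q. Here disc(f) = -81104 is not a perfect square in Q, so the Galois group of f over Q is not contained in A_3 and must be all of S_3. The splitting field has degree |S_3| = 6 over Q, so [K : Q] = 6.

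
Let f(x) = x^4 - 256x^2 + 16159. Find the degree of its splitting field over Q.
[K : Q] = 4

Solving the quadratic in x^2: x^2 = (256 ± √(256^2 - 4·16159))/2 = (256 ± √900)/2 = (256 ± 30)/2, giving x^2 = 113 or x^2 = 143. So f(x) = (x^2 - 113)(x^2 - 143) and the roots of f are ±√113, ±√143. Hence the splitting field is K = Q(√113, √143). Since 113 and 143 are distinct squarefree integers > 1, their product 16159 is not a perfect square, so √143 ∉ Q(√113). By the tower law [K:Q] = [Q(√113,√143):Q(√113)] · [Q(√113):Q] = 2 · 2 = 4.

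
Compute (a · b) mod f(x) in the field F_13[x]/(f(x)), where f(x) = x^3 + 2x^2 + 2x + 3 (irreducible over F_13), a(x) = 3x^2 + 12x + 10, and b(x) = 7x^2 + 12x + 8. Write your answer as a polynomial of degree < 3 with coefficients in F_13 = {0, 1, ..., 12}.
a · b ≡ x^2 + 10x + 2 (mod f(x))

Multiply in F_13[x]: a(x)·b(x) = (3x^2 + 12x + 10)·(7x^2 + 12x + 8) = 8x^4 + 3x^3 + 4x^2 + 8x + 2. This has degree ≥ 3, so divide by f(x) over F_13: 8x^4 + 3x^3 + 4x^2 + 8x + 2 = (8x)·(x^3 + 2x^2 + 2x + 3) + (x^2 + 10x + 2). Hence a·b ≡ x^2 + 10x + 2 (mod f). (F_13[x]/(f) is a field with 13^3 = 2197 elements since f is irreducible of degree 3.)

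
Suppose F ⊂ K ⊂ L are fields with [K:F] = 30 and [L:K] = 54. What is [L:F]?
[L:F] = 1620

The tower law says that for any tower of field extensions F ⊂ K ⊂ L with finite degrees, [L:F] = [L:K] · [K:F]. Here this gives [L:F] = 54 · 30 = 1620.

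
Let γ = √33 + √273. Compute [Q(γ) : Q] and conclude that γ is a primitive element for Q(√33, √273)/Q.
[Q(γ) : Q] = 4 (equivalently, Q(γ) = Q(√33, √273))

Obviously Q(γ) ⊆ Q(√33, √273), and [Q(√33, √273):Q] = 4 (since 33, 273 are distinct squarefree integers > 1 with 9009 not a perfect square). To show equality we compute the minimal polynomial of γ. From γ = √33 + √273: γ^2 = 33 + 2√(9009) + 273 = 306 + 2√(9009), so γ^2 - 306 = 2√(9009); squaring, (γ^2 - 306)^2 = 4·9009, i.e. γ^4 - 612γ^2 + 93636 - 36036 = 0, i.e. γ^4 - 612γ^2 + 57600 = 0. So γ is a root of x^4 - 612x^2 + 57600. This polynomial is irreducible over Q: it has no rational root (each ±√33 ± √273 is irrational), and any factorization into two quadratics over Q would force √(9009) ∈ Q (pairing opposite roots) or √33, √273 ∈ Q (other pairings), all impossible. Hence [Q(γ):Q] = 4 = [Q(√33, √273):Q], so Q(γ) = Q(√33, √273).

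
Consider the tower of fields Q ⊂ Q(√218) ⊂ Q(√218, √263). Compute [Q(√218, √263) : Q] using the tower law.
[Q(√218, √263) : Q] = 4

[Q(√218):Q] = 2 (min poly x^2 - 218, irreducible since 218 is squarefree > 1). For the top step, suppose √263 ∈ Q(√218), say √263 = c + d√218 with c, d ∈ Q. Squaring: 263 = c^2 + 218d^2 + 2cd√218. Since √218 ∉ Q this forces 2cd = 0. If d = 0 then √263 = c ∈ Q, contradicting 263 squarefree > 1. If c = 0 then 263 = 218d^2, so 218·263 = (218d)^2 is a perfect square in Q — but 218·263 = 57334 is not a perfect square (since 218 and 263 are distinct squarefree integers). Contradiction. Hence √263 ∉ Q(√218), so x^2 - 263 stays irreducible over Q(√218) and [Q(√218, √263) : Q(√218)] = 2. By the tower law, [Q(√218, √263) : Q] = 2 · 2 = 4.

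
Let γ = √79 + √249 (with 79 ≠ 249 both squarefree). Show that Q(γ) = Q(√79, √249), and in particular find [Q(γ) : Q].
[Q(γ) : Q] = 4 (equivalently, Q(γ) = Q(√79, √249))

Obviously Q(γ) ⊆ Q(√79, √249), and [Q(√79, √249):Q] = 4 (since 79, 249 are distinct squarefree integers > 1 with 19671 not a perfect square). To show equality we compute the minimal polynomial of γ. From γ = √79 + √249: γ^2 = 79 + 2√(19671) + 249 = 328 + 2√(19671), so γ^2 - 328 = 2√(19671); squaring, (γ^2 - 328)^2 = 4·19671, i.e. γ^4 - 656γ^2 + 107584 - 78684 = 0, i.e. γ^4 - 656γ^2 + 28900 = 0. So γ is a root of x^4 - 656x^2 + 28900. This polynomial is irreducible over Q: it has no rational root (each ±√79 ± √249 is irrational), and any factorization into two quadratics over Q would force √(19671) ∈ Q (pairing opposite roots) or √79, √249 ∈ Q (other pairings), all impossible. Hence [Q(γ):Q] = 4 = [Q(√79, √249):Q], so Q(γ) = Q(√79, √249).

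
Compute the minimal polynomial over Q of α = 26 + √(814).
m_α(x) = x^2 - 52x - 138

From α - 26 = √(814), squaring gives (α - 26)^2 = 814, i.e. α^2 - 52α + 676 = 814, so α^2 - 52α - 138 = 0. The discriminant of x^2 - 52x - 138 is (-52)^2 - 4·(-138) = 2704 + 552 = 3256, and 4·(814) is not a perfect square in Q since 814 is squarefree and ≠ 1. Hence x^2 - 52x - 138 is irreducible over Q and is the minimal polynomial of α.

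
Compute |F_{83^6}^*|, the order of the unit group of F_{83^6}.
|F_{83^6}^*| = 326940373368

F_{83^6} has 83^6 = 326940373369 elements; its multiplicative group consists of all nonzero elements, so |F_{83^6}^*| = 326940373369 - 1 = 326940373368. (It is cyclic since any finite subgroup of the multiplicative group of a field is cyclic.)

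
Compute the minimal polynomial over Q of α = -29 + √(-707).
m_α(x) = x^2 + 58x + 1548

From α + 29 = √(-707), squaring gives (α + 29)^2 = -707, i.e. α^2 + 58α + 841 = -707, so α^2 + 58α + 1548 = 0. The discriminant of x^2 + 58x + 1548 is (58)^2 - 4·(1548) = 3364 - 6192 = -2828, and 4·(-707) is not a perfect square in Q since -707 is squarefree and ≠ 1. Hence x^2 + 58x + 1548 is irreducible over Q and is the minimal polynomial of α.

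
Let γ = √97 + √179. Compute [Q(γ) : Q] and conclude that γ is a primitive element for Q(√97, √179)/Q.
[Q(γ) : Q] = 4 (equivalently, Q(γ) = Q(√97, √179))

Obviously Q(γ) ⊆ Q(√97, √179), and [Q(√97, √179):Q] = 4 (since 97, 179 are distinct squarefree integers > 1 with 17363 not a perfect square). To show equality we compute the minimal polynomial of γ. From γ = √97 + √179: γ^2 = 97 + 2√(17363) + 179 = 276 + 2√(17363), so γ^2 - 276 = 2√(17363); squaring, (γ^2 - 276)^2 = 4·17363, i.e. γ^4 - 552γ^2 + 76176 - 69452 = 0, i.e. γ^4 - 552γ^2 + 6724 = 0. So γ is a root of x^4 - 552x^2 + 6724. This polynomial is irreducible over Q: it has no rational root (each ±√97 ± √179 is irrational), and any factorization into two quadratics over Q would force √(17363) ∈ Q (pairing opposite roots) or √97, √179 ∈ Q (other pairings), all impossible. Hence [Q(γ):Q] = 4 = [Q(√97, √179):Q], so Q(γ) = Q(√97, √179).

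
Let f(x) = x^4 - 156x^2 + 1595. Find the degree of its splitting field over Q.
[K : Q] = 4

Solving the quadratic in x^2: x^2 = (156 ± √(156^2 - 4·1595))/2 = (156 ± √17956)/2 = (156 ± 134)/2, giving x^2 = 11 or x^2 = 145. So f(x) = (x^2 - 11)(x^2 - 145) and the roots of f are ±√11, ±√145. Hence the splitting field is K = Q(√11, √145). Since 11 and 145 are distinct squarefree integers > 1, their product 1595 is not a perfect square, so √145 ∉ Q(√11). By the tower law [K:Q] = [Q(√11,√145):Q(√11)] · [Q(√11):Q] = 2 · 2 = 4.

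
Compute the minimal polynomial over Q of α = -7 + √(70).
m_α(x) = x^2 + 14x - 21

From α + 7 = √(70), squaring gives (α + 7)^2 = 70, i.e. α^2 + 14α + 49 = 70, so α^2 + 14α - 21 = 0. The discriminant of x^2 + 14x - 21 is (14)^2 - 4·(-21) = 196 + 84 = 280, and 4·(70) is not a perfect square in Q since 70 is squarefree and ≠ 1. Hence x^2 + 14x - 21 is irreducible over Q and is the minimal polynomial of α.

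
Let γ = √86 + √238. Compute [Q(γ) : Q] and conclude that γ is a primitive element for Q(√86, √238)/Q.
[Q(γ) : Q] = 4 (equivalently, Q(γ) = Q(√86, √238))

Obviously Q(γ) ⊆ Q(√86, √238), and [Q(√86, √238):Q] = 4 (since 86, 238 are distinct squarefree integers > 1 with 20468 not a perfect square). To show equality we compute the minimal polynomial of γ. From γ = √86 + √238: γ^2 = 86 + 2√(20468) + 238 = 324 + 2√(20468), so γ^2 - 324 = 2√(20468); squaring, (γ^2 - 324)^2 = 4·20468, i.e. γ^4 - 648γ^2 + 104976 - 81872 = 0, i.e. γ^4 - 648γ^2 + 23104 = 0. So γ is a root of x^4 - 648x^2 + 23104. This polynomial is irreducible over Q: it has no rational root (each ±√86 ± √238 is irrational), and any factorization into two quadratics over Q would force √(20468) ∈ Q (pairing opposite roots) or √86, √238 ∈ Q (other pairings), all impossible. Hence [Q(γ):Q] = 4 = [Q(√86, √238):Q], so Q(γ) = Q(√86, √238).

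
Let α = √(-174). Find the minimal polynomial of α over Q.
m_α(x) = x^2 + 174

α satisfies α^2 + 174 = 0, so x^2 + 174 annihilates α. Since d = -174 is squarefree and ≠ 1, it is not a perfect square in Q, so x^2 + 174 has no rational root and is therefore irreducible over Q (a degree-2 polynomial over a field is irreducible iff it has no root). Hence m_α(x) = x^2 + 174.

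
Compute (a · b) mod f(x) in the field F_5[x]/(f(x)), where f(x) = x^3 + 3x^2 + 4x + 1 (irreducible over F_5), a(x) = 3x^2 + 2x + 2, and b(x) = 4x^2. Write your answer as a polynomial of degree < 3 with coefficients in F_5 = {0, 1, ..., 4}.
a · b ≡ 4x^2 + 3 (mod f(x))

Multiply in F_5[x]: a(x)·b(x) = (3x^2 + 2x + 2)·(4x^2) = 2x^4 + 3x^3 + 3x^2. This has degree ≥ 3, so divide by f(x) over F_5: 2x^4 + 3x^3 + 3x^2 = (2x + 2)·(x^3 + 3x^2 + 4x + 1) + (4x^2 + 3). Hence a·b ≡ 4x^2 + 3 (mod f). (F_5[x]/(f) is a field with 5^3 = 125 elements since f is irreducible of degree 3.)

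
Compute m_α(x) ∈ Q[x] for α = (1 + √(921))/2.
m_α(x) = x^2 - x - 230

From 2α - 1 = √(921), squaring gives (2α - 1)^2 = 921, i.e. 4α^2 - 4α + 1 = 921, so α^2 - α + (1 - 921)/4 = 0. Since 921 ≡ 1 (mod 4), (1 - 921)/4 = -230 ∈ Z. The polynomial x^2 - x - 230 has discriminant 1 - 4·(-230) = 921, which is not a perfect square in Q (d = 921 is squarefree and ≠ 1), so x^2 - x - 230 is irreducible over Q. It is the minimal polynomial of α.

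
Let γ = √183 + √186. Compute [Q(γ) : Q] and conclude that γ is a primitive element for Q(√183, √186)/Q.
[Q(γ) : Q] = 4 (equivalently, Q(γ) = Q(√183, √186))

Obviously Q(γ) ⊆ Q(√183, √186), and [Q(√183, √186):Q] = 4 (since 183, 186 are distinct squarefree integers > 1 with 34038 not a perfect square). To show equality we compute the minimal polynomial of γ. From γ = √183 + √186: γ^2 = 183 + 2√(34038) + 186 = 369 + 2√(34038), so γ^2 - 369 = 2√(34038); squaring, (γ^2 - 369)^2 = 4·34038, i.e. γ^4 - 738γ^2 + 136161 - 136152 = 0, i.e. γ^4 - 738γ^2 + 9 = 0. So γ is a root of x^4 - 738x^2 + 9. This polynomial is irreducible over Q: it has no rational root (each ±√183 ± √186 is irrational), and any factorization into two quadratics over Q would force √(34038) ∈ Q (pairing opposite roots) or √183, √186 ∈ Q (other pairings), all impossible. Hence [Q(γ):Q] = 4 = [Q(√183, √186):Q], so Q(γ) = Q(√183, √186).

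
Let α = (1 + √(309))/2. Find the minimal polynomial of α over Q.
m_α(x) = x^2 - x - 77

From 2α - 1 = √(309), squaring gives (2α - 1)^2 = 309, i.e. 4α^2 - 4α + 1 = 309, so α^2 - α + (1 - 309)/4 = 0. Since 309 ≡ 1 (mod 4), (1 - 309)/4 = -77 ∈ Z. The polynomial x^2 - x - 77 has discriminant 1 - 4·(-77) = 309, which is not a perfect square in Q (d = 309 is squarefree and ≠ 1), so x^2 - x - 77 is irreducible over Q. It is the minimal polynomial of α.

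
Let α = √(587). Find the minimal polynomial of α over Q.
m_α(x) = x^2 - 587

α satisfies α^2 - 587 = 0, so x^2 - 587 annihilates α. Since d = 587 is squarefree and ≠ 1, it is not a perfect square in Q, so x^2 - 587 has no rational root and is therefore irreducible over Q (a degree-2 polynomial over a field is irreducible iff it has no root). Hence m_α(x) = x^2 - 587.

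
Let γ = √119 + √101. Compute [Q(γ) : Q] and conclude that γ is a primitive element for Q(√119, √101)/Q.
[Q(γ) : Q] = 4 (equivalently, Q(γ) = Q(√119, √101))

Obviously Q(γ) ⊆ Q(√119, √101), and [Q(√119, √101):Q] = 4 (since 119, 101 are distinct squarefree integers > 1 with 12019 not a perfect square). To show equality we compute the minimal polynomial of γ. From γ = √119 + √101: γ^2 = 119 + 2√(12019) + 101 = 220 + 2√(12019), so γ^2 - 220 = 2√(12019); squaring, (γ^2 - 220)^2 = 4·12019, i.e. γ^4 - 440γ^2 + 48400 - 48076 = 0, i.e. γ^4 - 440γ^2 + 324 = 0. So γ is a root of x^4 - 440x^2 + 324. This polynomial is irreducible over Q: it has no rational root (each ±√119 ± √101 is irrational), and any factorization into two quadratics over Q would force √(12019) ∈ Q (pairing opposite roots) or √119, √101 ∈ Q (other pairings), all impossible. Hence [Q(γ):Q] = 4 = [Q(√119, √101):Q], so Q(γ) = Q(√119, √101).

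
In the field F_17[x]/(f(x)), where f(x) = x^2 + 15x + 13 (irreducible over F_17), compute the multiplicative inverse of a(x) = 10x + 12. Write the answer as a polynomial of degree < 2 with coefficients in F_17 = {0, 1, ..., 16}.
a(x)^(-1) ≡ 7x + 15 (mod f(x))

Since f is irreducible over F_17, F_17[x]/(f) is a field and a(x) ≠ 0 has an inverse. Apply the extended Euclidean algorithm to f(x) and a(x) in F_17[x]: f(x) = (12x + 16)·a(x) + (8). The last nonzero remainder is the constant 8 = gcd(f, a) in F_17. Back-substituting through the division chain expresses 8 = s(x)·a(x) + t(x)·f(x) with s(x) ≡ 5x + 1 (mod f), so (5x + 1)·a(x) ≡ 8 (mod f). Multiplying by 8^(-1) ≡ 15 in F_17 gives a(x)^(-1) ≡ 15·(5x + 1) ≡ 7x + 15 (mod f). Check: (10x + 12)·(7x + 15) = 2x^2 + 13x + 10 ≡ 1 (mod x^2 + 15x + 13).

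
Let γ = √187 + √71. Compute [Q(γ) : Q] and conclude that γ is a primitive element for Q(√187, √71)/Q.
[Q(γ) : Q] = 4 (equivalently, Q(γ) = Q(√187, √71))

Obviously Q(γ) ⊆ Q(√187, √71), and [Q(√187, √71):Q] = 4 (since 187, 71 are distinct squarefree integers > 1 with 13277 not a perfect square). To show equality we compute the minimal polynomial of γ. From γ = √187 + √71: γ^2 = 187 + 2√(13277) + 71 = 258 + 2√(13277), so γ^2 - 258 = 2√(13277); squaring, (γ^2 - 258)^2 = 4·13277, i.e. γ^4 - 516γ^2 + 66564 - 53108 = 0, i.e. γ^4 - 516γ^2 + 13456 = 0. So γ is a root of x^4 - 516x^2 + 13456. This polynomial is irreducible over Q: it has no rational root (each ±√187 ± √71 is irrational), and any factorization into two quadratics over Q would force √(13277) ∈ Q (pairing opposite roots) or √187, √71 ∈ Q (other pairings), all impossible. Hence [Q(γ):Q] = 4 = [Q(√187, √71):Q], so Q(γ) = Q(√187, √71).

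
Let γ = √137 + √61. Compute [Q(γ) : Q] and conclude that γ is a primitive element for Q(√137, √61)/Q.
[Q(γ) : Q] = 4 (equivalently, Q(γ) = Q(√137, √61))

Obviously Q(γ) ⊆ Q(√137, √61), and [Q(√137, √61):Q] = 4 (since 137, 61 are distinct squarefree integers > 1 with 8357 not a perfect square). To show equality we compute the minimal polynomial of γ. From γ = √137 + √61: γ^2 = 137 + 2√(8357) + 61 = 198 + 2√(8357), so γ^2 - 198 = 2√(8357); squaring, (γ^2 - 198)^2 = 4·8357, i.e. γ^4 - 396γ^2 + 39204 - 33428 = 0, i.e. γ^4 - 396γ^2 + 5776 = 0. So γ is a root of x^4 - 396x^2 + 5776. This polynomial is irreducible over Q: it has no rational root (each ±√137 ± √61 is irrational), and any factorization into two quadratics over Q would force √(8357) ∈ Q (pairing opposite roots) or √137, √61 ∈ Q (other pairings), all impossible. Hence [Q(γ):Q] = 4 = [Q(√137, √61):Q], so Q(γ) = Q(√137, √61).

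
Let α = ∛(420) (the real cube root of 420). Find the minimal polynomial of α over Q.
m_α(x) = x^3 - 420

α satisfies α^3 = 420, so x^3 - 420 annihilates α. By the rational root test, a rational root p/q (in lowest terms) of x^3 - 420 would satisfy p^3 = 420 q^3, forcing q = 1 and p^3 = 420; but 420 is not a perfect cube, contradiction. A monic cubic over Q with no rational root is irreducible (any nontrivial factorization would include a linear factor). Hence x^3 - 420 is the minimal polynomial of α, and in particular [Q(α):Q] = 3.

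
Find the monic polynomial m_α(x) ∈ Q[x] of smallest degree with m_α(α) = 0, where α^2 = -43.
m_α(x) = x^2 + 43

α satisfies α^2 + 43 = 0, so x^2 + 43 annihilates α. Since d = -43 is squarefree and ≠ 1, it is not a perfect square in Q, so x^2 + 43 has no rational root and is therefore irreducible over Q (a degree-2 polynomial over a field is irreducible iff it has no root). Hence m_α(x) = x^2 + 43.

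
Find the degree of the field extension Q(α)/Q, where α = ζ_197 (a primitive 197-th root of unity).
[Q(α):Q] = 196

The minimal polynomial of ζ_197 over Q is the 197-th cyclotomic polynomial Φ_197(x), which is irreducible over Q and has degree φ(197) = 196. Hence [Q(α):Q] = φ(197) = 196.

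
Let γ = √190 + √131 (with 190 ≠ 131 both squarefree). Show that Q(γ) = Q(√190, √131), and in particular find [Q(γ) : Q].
[Q(γ) : Q] = 4 (equivalently, Q(γ) = Q(√190, √131))

Obviously Q(γ) ⊆ Q(√190, √131), and [Q(√190, √131):Q] = 4 (since 190, 131 are distinct squarefree integers > 1 with 24890 not a perfect square). To show equality we compute the minimal polynomial of γ. From γ = √190 + √131: γ^2 = 190 + 2√(24890) + 131 = 321 + 2√(24890), so γ^2 - 321 = 2√(24890); squaring, (γ^2 - 321)^2 = 4·24890, i.e. γ^4 - 642γ^2 + 103041 - 99560 = 0, i.e. γ^4 - 642γ^2 + 3481 = 0. So γ is a root of x^4 - 642x^2 + 3481. This polynomial is irreducible over Q: it has no rational root (each ±√190 ± √131 is irrational), and any factorization into two quadratics over Q would force √(24890) ∈ Q (pairing opposite roots) or √190, √131 ∈ Q (other pairings), all impossible. Hence [Q(γ):Q] = 4 = [Q(√190, √131):Q], so Q(γ) = Q(√190, √131).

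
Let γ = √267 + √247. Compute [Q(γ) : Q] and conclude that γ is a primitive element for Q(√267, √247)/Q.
[Q(γ) : Q] = 4 (equivalently, Q(γ) = Q(√267, √247))

Obviously Q(γ) ⊆ Q(√267, √247), and [Q(√267, √247):Q] = 4 (since 267, 247 are distinct squarefree integers > 1 with 65949 not a perfect square). To show equality we compute the minimal polynomial of γ. From γ = √267 + √247: γ^2 = 267 + 2√(65949) + 247 = 514 + 2√(65949), so γ^2 - 514 = 2√(65949); squaring, (γ^2 - 514)^2 = 4·65949, i.e. γ^4 - 1028γ^2 + 264196 - 263796 = 0, i.e. γ^4 - 1028γ^2 + 400 = 0. So γ is a root of x^4 - 1028x^2 + 400. This polynomial is irreducible over Q: it has no rational root (each ±√267 ± √247 is irrational), and any factorization into two quadratics over Q would force √(65949) ∈ Q (pairing opposite roots) or √267, √247 ∈ Q (other pairings), all impossible. Hence [Q(γ):Q] = 4 = [Q(√267, √247):Q], so Q(γ) = Q(√267, √247).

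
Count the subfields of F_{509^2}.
F_{509^2} has 2 subfields

The subfields of F_{p^n} are exactly the fields F_{p^d} for d | n (each is the fixed field of the unique index-d subgroup of Gal(F_{p^n}/F_p) ≅ Z/nZ). The divisors of n = 2 are {1, 2}, giving 2 subfields: F_{509^1}, F_{509^2}.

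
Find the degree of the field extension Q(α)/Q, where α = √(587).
[Q(α):Q] = 2

[Q(α):Q] equals the degree of the minimal polynomial of α. Here α^2 = 587 and x^2 - 587 is irreducible (d = 587 is squarefree, ≠ 1, hence not a square), so deg(m_α) = 2. Thus [Q(α):Q] = 2.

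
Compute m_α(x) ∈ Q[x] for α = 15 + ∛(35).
m_α(x) = x^3 - 45x^2 + 675x - 3410

Set β = α - 15 = ∛(35), so β^3 = 35. Then (α - 15)^3 - 35 = 0, i.e. α is a root of g(x) = (x - 15)^3 - 35 = x^3 - 45x^2 + 675x - 3410. Since g(x) = h(x - 15) where h(x) = x^3 - 35, and h is irreducible over Q (because 35 is not a perfect cube, so h has no rational root, and a monic cubic with no rational root is irreducible), g is also irreducible (irreducibility is preserved under the substitution x → x - 15). Hence m_α(x) = x^3 - 45x^2 + 675x - 3410.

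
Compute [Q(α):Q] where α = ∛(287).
[Q(α):Q] = 3

The minimal polynomial of α is x^3 - 287, irreducible over Q since 287 is not a perfect cube (so x^3 - 287 has no rational root). Hence [Q(α):Q] = deg(m_α) = 3.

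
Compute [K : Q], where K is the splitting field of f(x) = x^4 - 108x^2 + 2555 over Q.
[K : Q] = 4

Solving the quadratic in x^2: x^2 = (108 ± √(108^2 - 4·2555))/2 = (108 ± √1444)/2 = (108 ± 38)/2, giving x^2 = 35 or x^2 = 73. So f(x) = (x^2 - 35)(x^2 - 73) and the roots of f are ±√35, ±√73. Hence the splitting field is K = Q(√35, √73). Since 35 and 73 are distinct squarefree integers > 1, their product 2555 is not a perfect square, so √73 ∉ Q(√35). By the tower law [K:Q] = [Q(√35,√73):Q(√35)] · [Q(√35):Q] = 2 · 2 = 4.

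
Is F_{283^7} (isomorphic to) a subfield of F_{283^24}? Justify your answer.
No: F_{283^7} is not a subfield of F_{283^24}

F_{p^m} embeds in F_{p^n} iff m | n. Here 7 ∤ 24 (since 24 = 3·7 + 3 with remainder 3 ≠ 0), so F_{283^7} is not a subfield of F_{283^24}. Equivalently: if it were, the tower law would give 7 = [F_{283^7}:F_283] dividing [F_{283^24}:F_283] = 24, contradiction.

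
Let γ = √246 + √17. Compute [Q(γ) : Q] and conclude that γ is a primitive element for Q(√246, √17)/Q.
[Q(γ) : Q] = 4 (equivalently, Q(γ) = Q(√246, √17))

Obviously Q(γ) ⊆ Q(√246, √17), and [Q(√246, √17):Q] = 4 (since 246, 17 are distinct squarefree integers > 1 with 4182 not a perfect square). To show equality we compute the minimal polynomial of γ. From γ = √246 + √17: γ^2 = 246 + 2√(4182) + 17 = 263 + 2√(4182), so γ^2 - 263 = 2√(4182); squaring, (γ^2 - 263)^2 = 4·4182, i.e. γ^4 - 526γ^2 + 69169 - 16728 = 0, i.e. γ^4 - 526γ^2 + 52441 = 0. So γ is a root of x^4 - 526x^2 + 52441. This polynomial is irreducible over Q: it has no rational root (each ±√246 ± √17 is irrational), and any factorization into two quadratics over Q would force √(4182) ∈ Q (pairing opposite roots) or √246, √17 ∈ Q (other pairings), all impossible. Hence [Q(γ):Q] = 4 = [Q(√246, √17):Q], so Q(γ) = Q(√246, √17).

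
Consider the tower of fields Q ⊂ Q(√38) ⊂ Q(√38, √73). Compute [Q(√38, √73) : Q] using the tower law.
[Q(√38, √73) : Q] = 4

[Q(√38):Q] = 2 (min poly x^2 - 38, irreducible since 38 is squarefree > 1). For the top step, suppose √73 ∈ Q(√38), say √73 = c + d√38 with c, d ∈ Q. Squaring: 73 = c^2 + 38d^2 + 2cd√38. Since √38 ∉ Q this forces 2cd = 0. If d = 0 then √73 = c ∈ Q, contradicting 73 squarefree > 1. If c = 0 then 73 = 38d^2, so 38·73 = (38d)^2 is a perfect square in Q — but 38·73 = 2774 is not a perfect square (since 38 and 73 are distinct squarefree integers). Contradiction. Hence √73 ∉ Q(√38), so x^2 - 73 stays irreducible over Q(√38) and [Q(√38, √73) : Q(√38)] = 2. By the tower law, [Q(√38, √73) : Q] = 2 · 2 = 4.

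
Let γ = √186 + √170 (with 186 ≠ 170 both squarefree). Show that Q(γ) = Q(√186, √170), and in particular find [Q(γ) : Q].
[Q(γ) : Q] = 4 (equivalently, Q(γ) = Q(√186, √170))

Obviously Q(γ) ⊆ Q(√186, √170), and [Q(√186, √170):Q] = 4 (since 186, 170 are distinct squarefree integers > 1 with 31620 not a perfect square). To show equality we compute the minimal polynomial of γ. From γ = √186 + √170: γ^2 = 186 + 2√(31620) + 170 = 356 + 2√(31620), so γ^2 - 356 = 2√(31620); squaring, (γ^2 - 356)^2 = 4·31620, i.e. γ^4 - 712γ^2 + 126736 - 126480 = 0, i.e. γ^4 - 712γ^2 + 256 = 0. So γ is a root of x^4 - 712x^2 + 256. This polynomial is irreducible over Q: it has no rational root (each ±√186 ± √170 is irrational), and any factorization into two quadratics over Q would force √(31620) ∈ Q (pairing opposite roots) or √186, √170 ∈ Q (other pairings), all impossible. Hence [Q(γ):Q] = 4 = [Q(√186, √170):Q], so Q(γ) = Q(√186, √170).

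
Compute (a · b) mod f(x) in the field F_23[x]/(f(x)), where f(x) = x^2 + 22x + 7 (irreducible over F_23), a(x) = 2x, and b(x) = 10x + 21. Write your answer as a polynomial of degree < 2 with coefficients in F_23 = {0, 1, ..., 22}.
a · b ≡ 16x + 21 (mod f(x))

Multiply in F_23[x]: a(x)·b(x) = (2x)·(10x + 21) = 20x^2 + 19x. This has degree ≥ 2, so divide by f(x) over F_23: 20x^2 + 19x = (20)·(x^2 + 22x + 7) + (16x + 21). Hence a·b ≡ 16x + 21 (mod f). (F_23[x]/(f) is a field with 23^2 = 529 elements since f is irreducible of degree 2.)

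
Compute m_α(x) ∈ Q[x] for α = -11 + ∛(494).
m_α(x) = x^3 + 33x^2 + 363x + 837

Set β = α + 11 = ∛(494), so β^3 = 494. Then (α + 11)^3 - 494 = 0, i.e. α is a root of g(x) = (x + 11)^3 - 494 = x^3 + 33x^2 + 363x + 837. Since g(x) = h(x + 11) where h(x) = x^3 - 494, and h is irreducible over Q (because 494 is not a perfect cube, so h has no rational root, and a monic cubic with no rational root is irreducible), g is also irreducible (irreducibility is preserved under the substitution x → x + 11). Hence m_α(x) = x^3 + 33x^2 + 363x + 837.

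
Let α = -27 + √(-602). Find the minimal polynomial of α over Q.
m_α(x) = x^2 + 54x + 1331

From α + 27 = √(-602), squaring gives (α + 27)^2 = -602, i.e. α^2 + 54α + 729 = -602, so α^2 + 54α + 1331 = 0. The discriminant of x^2 + 54x + 1331 is (54)^2 - 4·(1331) = 2916 - 5324 = -2408, and 4·(-602) is not a perfect square in Q since -602 is squarefree and ≠ 1. Hence x^2 + 54x + 1331 is irreducible over Q and is the minimal polynomial of α.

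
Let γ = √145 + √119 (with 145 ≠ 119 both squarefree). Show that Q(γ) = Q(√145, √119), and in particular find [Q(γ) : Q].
[Q(γ) : Q] = 4 (equivalently, Q(γ) = Q(√145, √119))

Obviously Q(γ) ⊆ Q(√145, √119), and [Q(√145, √119):Q] = 4 (since 145, 119 are distinct squarefree integers > 1 with 17255 not a perfect square). To show equality we compute the minimal polynomial of γ. From γ = √145 + √119: γ^2 = 145 + 2√(17255) + 119 = 264 + 2√(17255), so γ^2 - 264 = 2√(17255); squaring, (γ^2 - 264)^2 = 4·17255, i.e. γ^4 - 528γ^2 + 69696 - 69020 = 0, i.e. γ^4 - 528γ^2 + 676 = 0. So γ is a root of x^4 - 528x^2 + 676. This polynomial is irreducible over Q: it has no rational root (each ±√145 ± √119 is irrational), and any factorization into two quadratics over Q would force √(17255) ∈ Q (pairing opposite roots) or √145, √119 ∈ Q (other pairings), all impossible. Hence [Q(γ):Q] = 4 = [Q(√145, √119):Q], so Q(γ) = Q(√145, √119).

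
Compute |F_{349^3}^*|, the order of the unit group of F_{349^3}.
|F_{349^3}^*| = 42508548

F_{349^3} has 349^3 = 42508549 elements; its multiplicative group consists of all nonzero elements, so |F_{349^3}^*| = 42508549 - 1 = 42508548. (It is cyclic since any finite subgroup of the multiplicative group of a field is cyclic.)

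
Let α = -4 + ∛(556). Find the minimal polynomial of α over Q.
m_α(x) = x^3 + 12x^2 + 48x - 492

Set β = α + 4 = ∛(556), so β^3 = 556. Then (α + 4)^3 - 556 = 0, i.e. α is a root of g(x) = (x + 4)^3 - 556 = x^3 + 12x^2 + 48x - 492. Since g(x) = h(x + 4) where h(x) = x^3 - 556, and h is irreducible over Q (because 556 is not a perfect cube, so h has no rational root, and a monic cubic with no rational root is irreducible), g is also irreducible (irreducibility is preserved under the substitution x → x + 4). Hence m_α(x) = x^3 + 12x^2 + 48x - 492.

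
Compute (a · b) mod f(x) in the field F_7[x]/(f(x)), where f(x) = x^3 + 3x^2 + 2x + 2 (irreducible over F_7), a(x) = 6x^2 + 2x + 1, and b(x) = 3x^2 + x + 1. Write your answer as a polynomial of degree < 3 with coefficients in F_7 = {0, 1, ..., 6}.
a · b ≡ 3x^2 + 2x + 1 (mod f(x))

Multiply in F_7[x]: a(x)·b(x) = (6x^2 + 2x + 1)·(3x^2 + x + 1) = 4x^4 + 5x^3 + 4x^2 + 3x + 1. This has degree ≥ 3, so divide by f(x) over F_7: 4x^4 + 5x^3 + 4x^2 + 3x + 1 = (4x)·(x^3 + 3x^2 + 2x + 2) + (3x^2 + 2x + 1). Hence a·b ≡ 3x^2 + 2x + 1 (mod f). (F_7[x]/(f) is a field with 7^3 = 343 elements since f is irreducible of degree 3.)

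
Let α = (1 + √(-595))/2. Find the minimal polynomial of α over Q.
m_α(x) = x^2 - x + 149

From 2α - 1 = √(-595), squaring gives (2α - 1)^2 = -595, i.e. 4α^2 - 4α + 1 = -595, so α^2 - α + (1 + 595)/4 = 0. Since -595 ≡ 1 (mod 4), (1 + 595)/4 = 149 ∈ Z. The polynomial x^2 - x + 149 has discriminant 1 - 4·(149) = -595, which is not a perfect square in Q (d = -595 is squarefree and ≠ 1), so x^2 - x + 149 is irreducible over Q. It is the minimal polynomial of α.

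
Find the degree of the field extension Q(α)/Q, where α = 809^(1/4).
[Q(α):Q] = 4

α is a root of x^4 - 809. By Eisenstein's criterion at the prime p = 809 (which divides the constant term 809 but p^2 = 654481 does not, since 809 is squarefree), x^4 - 809 is irreducible over Q. Hence [Q(α):Q] = 4.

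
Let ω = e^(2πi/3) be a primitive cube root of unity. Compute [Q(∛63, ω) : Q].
[Q(∛63, ω) : Q] = 6

[Q(∛63):Q] = 3 (min poly x^3 - 63, irreducible since 63 is not a perfect cube). [Q(ω):Q] = 2 (min poly x^2 + x + 1). Since Q(∛63) ⊂ R and ω ∉ R, we have ω ∉ Q(∛63), so x^2 + x + 1 remains irreducible over Q(∛63) and [Q(∛63, ω) : Q(∛63)] = 2. By the tower law, [Q(∛63, ω) : Q] = 3 · 2 = 6. (In fact Q(∛63, ω) is the splitting field of x^3 - 63 over Q.)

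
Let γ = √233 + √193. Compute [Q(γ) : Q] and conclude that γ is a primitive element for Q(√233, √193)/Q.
[Q(γ) : Q] = 4 (equivalently, Q(γ) = Q(√233, √193))

Obviously Q(γ) ⊆ Q(√233, √193), and [Q(√233, √193):Q] = 4 (since 233, 193 are distinct squarefree integers > 1 with 44969 not a perfect square). To show equality we compute the minimal polynomial of γ. From γ = √233 + √193: γ^2 = 233 + 2√(44969) + 193 = 426 + 2√(44969), so γ^2 - 426 = 2√(44969); squaring, (γ^2 - 426)^2 = 4·44969, i.e. γ^4 - 852γ^2 + 181476 - 179876 = 0, i.e. γ^4 - 852γ^2 + 1600 = 0. So γ is a root of x^4 - 852x^2 + 1600. This polynomial is irreducible over Q: it has no rational root (each ±√233 ± √193 is irrational), and any factorization into two quadratics over Q would force √(44969) ∈ Q (pairing opposite roots) or √233, √193 ∈ Q (other pairings), all impossible. Hence [Q(γ):Q] = 4 = [Q(√233, √193):Q], so Q(γ) = Q(√233, √193).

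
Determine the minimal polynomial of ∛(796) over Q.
m_α(x) = x^3 - 796

α satisfies α^3 = 796, so x^3 - 796 annihilates α. By the rational root test, a rational root p/q (in lowest terms) of x^3 - 796 would satisfy p^3 = 796 q^3, forcing q = 1 and p^3 = 796; but 796 is not a perfect cube, contradiction. A monic cubic over Q with no rational root is irreducible (any nontrivial factorization would include a linear factor). Hence x^3 - 796 is the minimal polynomial of α, and in particular [Q(α):Q] = 3.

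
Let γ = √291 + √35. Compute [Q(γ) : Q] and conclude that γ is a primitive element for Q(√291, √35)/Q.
[Q(γ) : Q] = 4 (equivalently, Q(γ) = Q(√291, √35))

Obviously Q(γ) ⊆ Q(√291, √35), and [Q(√291, √35):Q] = 4 (since 291, 35 are distinct squarefree integers > 1 with 10185 not a perfect square). To show equality we compute the minimal polynomial of γ. From γ = √291 + √35: γ^2 = 291 + 2√(10185) + 35 = 326 + 2√(10185), so γ^2 - 326 = 2√(10185); squaring, (γ^2 - 326)^2 = 4·10185, i.e. γ^4 - 652γ^2 + 106276 - 40740 = 0, i.e. γ^4 - 652γ^2 + 65536 = 0. So γ is a root of x^4 - 652x^2 + 65536. This polynomial is irreducible over Q: it has no rational root (each ±√291 ± √35 is irrational), and any factorization into two quadratics over Q would force √(10185) ∈ Q (pairing opposite roots) or √291, √35 ∈ Q (other pairings), all impossible. Hence [Q(γ):Q] = 4 = [Q(√291, √35):Q], so Q(γ) = Q(√291, √35).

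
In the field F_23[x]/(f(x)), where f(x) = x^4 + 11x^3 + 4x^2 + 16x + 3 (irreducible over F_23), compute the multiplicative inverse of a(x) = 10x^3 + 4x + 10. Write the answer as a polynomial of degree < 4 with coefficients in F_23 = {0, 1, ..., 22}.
a(x)^(-1) ≡ 14x^3 + 22x^2 + 12 (mod f(x))

Since f is irreducible over F_23, F_23[x]/(f) is a field and a(x) ≠ 0 has an inverse. Apply the extended Euclidean algorithm to f(x) and a(x) in F_23[x]: f(x) = (7x + 8)·a(x) + (22x^2 + 6x + 15);  a(x) = (13x + 9)·(22x^2 + 6x + 15) + (8x + 13);  (22x^2 + 6x + 15) = (20x + 20)·(8x + 13) + (8). The last nonzero remainder is the constant 8 = gcd(f, a) in F_23. Back-substituting through the division chain expresses 8 = s(x)·a(x) + t(x)·f(x) with s(x) ≡ 20x^3 + 15x^2 + 4 (mod f), so (20x^3 + 15x^2 + 4)·a(x) ≡ 8 (mod f). Multiplying by 8^(-1) ≡ 3 in F_23 gives a(x)^(-1) ≡ 3·(20x^3 + 15x^2 + 4) ≡ 14x^3 + 22x^2 + 12 (mod f). Check: (10x^3 + 4x + 10)·(14x^3 + 22x^2 + 12) = 2x^6 + 13x^5 + 10x^4 + 3x^3 + 13x^2 + 2x + 5 ≡ 1 (mod x^4 + 11x^3 + 4x^2 + 16x + 3).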